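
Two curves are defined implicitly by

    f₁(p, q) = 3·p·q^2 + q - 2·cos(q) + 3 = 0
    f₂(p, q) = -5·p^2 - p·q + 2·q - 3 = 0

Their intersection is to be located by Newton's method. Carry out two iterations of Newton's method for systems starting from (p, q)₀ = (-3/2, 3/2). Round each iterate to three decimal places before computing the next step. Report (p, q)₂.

At (-3/2, 3/2): F = (-5.76647, -9.000).
Jacobian J = [[3·q^2, 6·p·q + 2·sin(q) + 1], [-10·p - q, -p + 2]].
At the point, J = [[6.750, -10.50501], [13.500, 3.500]] (det J = 165.44264).
Solving J·Δ = −F gives Δ = (0.693, -0.103).
Then the next iterate is (p, q)₁ = (-0.807, 1.397).
Round to (-0.807, 1.397) and repeat: F = (-0.67369, -2.33487), J = [[5.85483, -3.79440], [6.673, 2.807]].
Δ = (0.257, 0.220), so (p, q)₂ = (-0.550, 1.617).

(-0.550, 1.617)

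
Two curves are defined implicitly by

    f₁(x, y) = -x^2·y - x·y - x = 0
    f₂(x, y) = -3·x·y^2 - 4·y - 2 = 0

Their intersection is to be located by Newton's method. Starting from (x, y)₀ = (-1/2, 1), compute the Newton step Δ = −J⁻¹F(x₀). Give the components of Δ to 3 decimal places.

(-0.214, -3.857)

At (-1/2, 1): F = (0.750, -4.500).
Jacobian J = [[-2·x·y - y - 1, -x^2 - x], [-3·y^2, -6·x·y - 4]].
At the point, J = [[-1.000, 0.250], [-3.000, -1.000]] (det J = 1.750).
Solving J·Δ = −F gives Δ = (-0.214, -3.857).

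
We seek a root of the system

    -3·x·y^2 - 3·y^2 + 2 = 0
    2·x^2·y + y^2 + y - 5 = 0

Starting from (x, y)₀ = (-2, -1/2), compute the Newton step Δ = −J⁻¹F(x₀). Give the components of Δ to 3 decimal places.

At (-2, -1/2): F = (2.750, -9.250).
Jacobian J = [[-3·y^2, -6·x·y - 6·y], [4·x·y, 2·x^2 + 2·y + 1]].
At the point, J = [[-0.750, -3.000], [4.000, 8.000]] (det J = 6.000).
Solving J·Δ = −F gives Δ = (0.958, 0.677).

(0.958, 0.677)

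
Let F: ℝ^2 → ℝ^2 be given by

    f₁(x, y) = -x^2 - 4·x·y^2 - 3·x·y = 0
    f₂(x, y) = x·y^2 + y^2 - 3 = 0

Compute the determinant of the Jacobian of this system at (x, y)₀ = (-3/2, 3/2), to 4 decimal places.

-34.8750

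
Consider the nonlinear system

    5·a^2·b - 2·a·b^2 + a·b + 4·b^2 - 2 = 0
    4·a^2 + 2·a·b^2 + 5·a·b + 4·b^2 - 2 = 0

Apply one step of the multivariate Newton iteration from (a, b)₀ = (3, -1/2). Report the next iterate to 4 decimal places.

At (3, -1/2): F = (-26.5000, 29.0000).
Jacobian J = [[10·a·b - 2·b^2 + b, 5·a^2 - 4·a·b + a + 8·b], [8·a + 2·b^2 + 5·b, 4·a·b + 5·a + 8·b]].
At the point, J = [[-16.0000, 50.0000], [22.0000, 5.0000]] (det J = -1180.0000).
Solving J·Δ = −F gives Δ = (-1.3411, 0.1008).
Then the next iterate is (a, b)₁ = (1.6589, -0.3992).

(1.6589, -0.3992)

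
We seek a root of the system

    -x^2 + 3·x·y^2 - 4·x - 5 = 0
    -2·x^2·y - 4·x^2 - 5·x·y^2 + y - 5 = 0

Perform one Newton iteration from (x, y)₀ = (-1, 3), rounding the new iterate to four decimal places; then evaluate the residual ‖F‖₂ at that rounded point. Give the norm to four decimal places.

6.8117

At (-1, 3): F = (-29.0000, 33.0000).
Jacobian J = [[-2·x + 3·y^2 - 4, 6·x·y], [-4·x·y - 8·x - 5·y^2, -2·x^2 - 10·x·y + 1]].
At the point, J = [[25.0000, -18.0000], [-25.0000, 29.0000]] (det J = 275.0000).
Solving J·Δ = −F gives Δ = (0.8982, -0.3636).
Then the next iterate is (x, y)₁ = (-0.1018, 2.6364).
Re-evaluating at (-0.1018, 2.6364): F = (-6.725878, 1.078162), so ‖F‖₂ = 6.8117.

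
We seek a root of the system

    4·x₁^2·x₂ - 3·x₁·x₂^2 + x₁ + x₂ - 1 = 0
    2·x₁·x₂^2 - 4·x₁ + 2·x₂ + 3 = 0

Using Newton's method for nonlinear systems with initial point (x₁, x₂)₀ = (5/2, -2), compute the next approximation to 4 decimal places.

At (5/2, -2): F = (-80.5000, 9.0000).
Jacobian J = [[8·x₁·x₂ - 3·x₂^2 + 1, 4·x₁^2 - 6·x₁·x₂ + 1], [2·x₂^2 - 4, 4·x₁·x₂ + 2]].
At the point, J = [[-51.0000, 56.0000], [4.0000, -18.0000]] (det J = 694.0000).
Solving J·Δ = −F gives Δ = (-1.3617, 0.1974).
Then the next iterate is (x₁, x₂)₁ = (1.1383, -1.8026).

(1.1383, -1.8026)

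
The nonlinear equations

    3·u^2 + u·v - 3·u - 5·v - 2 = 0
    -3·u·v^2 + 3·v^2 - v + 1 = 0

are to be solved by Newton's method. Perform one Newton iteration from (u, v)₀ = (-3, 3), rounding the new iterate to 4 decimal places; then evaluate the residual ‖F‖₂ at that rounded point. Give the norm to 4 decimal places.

At (-3, 3): F = (10.0000, 106.0000).
Jacobian J = [[6·u + v - 3, u - 5], [-3·v^2, -6·u·v + 6·v - 1]].
At the point, J = [[-18.0000, -8.0000], [-27.0000, 71.0000]] (det J = -1494.0000).
Solving J·Δ = −F gives Δ = (1.0428, -1.0964).
Then the next iterate is (u, v)₁ = (-1.9572, 1.9036).
Re-evaluating at (-1.9572, 1.9036): F = (2.119770, 31.244354), so ‖F‖₂ = 31.3162.

31.3162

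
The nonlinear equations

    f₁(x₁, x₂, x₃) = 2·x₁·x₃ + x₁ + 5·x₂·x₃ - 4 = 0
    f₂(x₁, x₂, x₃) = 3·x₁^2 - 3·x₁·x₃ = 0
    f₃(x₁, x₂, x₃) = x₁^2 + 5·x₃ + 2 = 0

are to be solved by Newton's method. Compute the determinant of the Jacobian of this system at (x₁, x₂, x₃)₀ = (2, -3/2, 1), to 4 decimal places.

J = [[2·x₃ + 1, 5·x₃, 2·x₁ + 5·x₂], [6·x₁ - 3·x₃, 0, -3·x₁], [2·x₁, 0, 5]].
At the point, J = [[3.0000, 5.0000, -3.5000], [9.0000, 0.0000, -6.0000], [4.0000, 0.0000, 5.0000]].
det J = -345.0000.

-345.0000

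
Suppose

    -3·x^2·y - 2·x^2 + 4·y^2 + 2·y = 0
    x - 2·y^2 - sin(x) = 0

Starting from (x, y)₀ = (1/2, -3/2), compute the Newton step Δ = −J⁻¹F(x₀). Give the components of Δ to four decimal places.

(0.5151, 0.7361)

At (1/2, -3/2): F = (6.6250, -4.479426).
Jacobian J = [[-6·x·y - 4·x, -3·x^2 + 8·y + 2], [-cos(x) + 1, -4·y]].
At the point, J = [[2.5000, -10.7500], [0.122417, 6.0000]] (det J = 16.315987).
Solving J·Δ = −F gives Δ = (0.5151, 0.7361).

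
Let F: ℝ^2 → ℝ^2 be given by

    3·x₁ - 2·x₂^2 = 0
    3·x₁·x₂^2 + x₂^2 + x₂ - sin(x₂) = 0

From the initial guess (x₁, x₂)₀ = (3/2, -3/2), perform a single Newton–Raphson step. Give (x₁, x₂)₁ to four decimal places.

(0.6832, -1.0916)

At (3/2, -3/2): F = (0.0000, 11.872495).
Jacobian J = [[3, -4·x₂], [3·x₂^2, 6·x₁·x₂ + 2·x₂ - cos(x₂) + 1]].
At the point, J = [[3.0000, 6.0000], [6.7500, -15.570737]] (det J = -87.212212).
Solving J·Δ = −F gives Δ = (-0.8168, 0.4084).
Then the next iterate is (x₁, x₂)₁ = (0.6832, -1.0916).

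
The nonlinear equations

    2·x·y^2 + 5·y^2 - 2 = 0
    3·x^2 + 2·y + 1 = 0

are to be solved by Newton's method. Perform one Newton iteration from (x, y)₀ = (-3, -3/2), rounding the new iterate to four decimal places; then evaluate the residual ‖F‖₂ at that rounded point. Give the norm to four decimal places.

7.3220

At (-3, -3/2): F = (-4.2500, 25.0000).
Jacobian J = [[2·y^2, 4·x·y + 10·y], [6·x, 2]].
At the point, J = [[4.5000, 3.0000], [-18.0000, 2.0000]] (det J = 63.0000).
Solving J·Δ = −F gives Δ = (1.3254, -0.5714).
Then the next iterate is (x, y)₁ = (-1.6746, -2.0714).
Re-evaluating at (-1.6746, -2.0714): F = (5.083084, 5.270055), so ‖F‖₂ = 7.3220.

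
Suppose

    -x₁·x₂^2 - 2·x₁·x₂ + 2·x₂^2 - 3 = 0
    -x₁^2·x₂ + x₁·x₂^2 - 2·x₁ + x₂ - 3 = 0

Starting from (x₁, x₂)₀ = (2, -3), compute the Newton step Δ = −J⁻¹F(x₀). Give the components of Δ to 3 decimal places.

(0.455, 1.909)

At (2, -3): F = (9.000, 20.000).
Jacobian J = [[-x₂^2 - 2·x₂, -2·x₁·x₂ - 2·x₁ + 4·x₂], [-2·x₁·x₂ + x₂^2 - 2, -x₁^2 + 2·x₁·x₂ + 1]].
At the point, J = [[-3.000, -4.000], [19.000, -15.000]] (det J = 121.000).
Solving J·Δ = −F gives Δ = (0.455, 1.909).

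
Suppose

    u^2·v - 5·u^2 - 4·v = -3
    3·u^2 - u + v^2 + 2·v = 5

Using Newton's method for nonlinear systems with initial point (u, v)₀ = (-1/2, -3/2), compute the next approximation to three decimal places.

(-1.628, -1.488)

At (-1/2, -3/2): F = (7.375, -4.500).
Jacobian J = [[2·u·v - 10·u, u^2 - 4], [6·u - 1, 2·v + 2]].
At the point, J = [[6.500, -3.750], [-4.000, -1.000]] (det J = -21.500).
Solving J·Δ = −F gives Δ = (-1.128, 0.012).
Then the next iterate is (u, v)₁ = (-1.628, -1.488).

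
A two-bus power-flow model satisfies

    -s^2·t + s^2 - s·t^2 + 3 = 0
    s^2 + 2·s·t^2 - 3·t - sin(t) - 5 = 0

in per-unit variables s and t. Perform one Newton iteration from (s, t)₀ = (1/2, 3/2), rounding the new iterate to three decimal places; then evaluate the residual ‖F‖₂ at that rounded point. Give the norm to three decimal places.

At (1/2, 3/2): F = (1.750, -7.99749).
Jacobian J = [[-2·s·t + 2·s - t^2, -s^2 - 2·s·t], [2·s + 2·t^2, 4·s·t - cos(t) - 3]].
At the point, J = [[-2.750, -1.750], [5.500, -0.07074]] (det J = 9.81953).
Solving J·Δ = −F gives Δ = (1.438, -1.260).
Then the next iterate is (s, t)₁ = (1.938, 0.240).
Re-evaluating at (1.938, 0.240): F = (5.74281, -1.97860), so ‖F‖₂ = 6.074.

6.074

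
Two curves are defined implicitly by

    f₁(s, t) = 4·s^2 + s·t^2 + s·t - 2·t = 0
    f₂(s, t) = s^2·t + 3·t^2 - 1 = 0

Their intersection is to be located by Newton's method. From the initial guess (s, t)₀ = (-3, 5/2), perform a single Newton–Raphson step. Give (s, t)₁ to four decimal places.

At (-3, 5/2): F = (4.7500, 40.2500).
Jacobian J = [[8·s + t^2 + t, 2·s·t + s - 2], [2·s·t, s^2 + 6·t]].
At the point, J = [[-15.2500, -20.0000], [-15.0000, 24.0000]] (det J = -666.0000).
Solving J·Δ = −F gives Δ = (1.3799, -0.8147).
Then the next iterate is (s, t)₁ = (-1.6201, 1.6853).

(-1.6201, 1.6853)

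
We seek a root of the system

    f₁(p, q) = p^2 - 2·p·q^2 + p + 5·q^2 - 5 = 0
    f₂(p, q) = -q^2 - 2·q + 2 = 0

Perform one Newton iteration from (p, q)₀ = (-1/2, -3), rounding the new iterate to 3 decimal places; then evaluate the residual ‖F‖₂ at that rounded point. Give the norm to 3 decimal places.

11.604

At (-1/2, -3): F = (48.750, -1.000).
Jacobian J = [[2·p - 2·q^2 + 1, -4·p·q + 10·q], [0, -2·q - 2]].
At the point, J = [[-18.000, -36.000], [0.000, 4.000]] (det J = -72.000).
Solving J·Δ = −F gives Δ = (2.208, 0.250).
Then the next iterate is (p, q)₁ = (1.708, -2.750).
Re-evaluating at (1.708, -2.750): F = (11.60426, -0.06250), so ‖F‖₂ = 11.604.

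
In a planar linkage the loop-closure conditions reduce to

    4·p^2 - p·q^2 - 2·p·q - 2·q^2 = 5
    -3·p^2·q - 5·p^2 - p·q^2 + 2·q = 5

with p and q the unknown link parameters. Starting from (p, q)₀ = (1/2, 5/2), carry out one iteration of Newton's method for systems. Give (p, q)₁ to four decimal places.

At (1/2, 5/2): F = (-22.1250, -6.2500).
Jacobian J = [[8·p - q^2 - 2·q, -2·p·q - 2·p - 4·q], [-6·p·q - 10·p - q^2, -3·p^2 - 2·p·q + 2]].
At the point, J = [[-7.2500, -13.5000], [-18.7500, -1.2500]] (det J = -244.0625).
Solving J·Δ = −F gives Δ = (-0.2324, -1.5141).
Then the next iterate is (p, q)₁ = (0.2676, 0.9859).

(0.2676, 0.9859)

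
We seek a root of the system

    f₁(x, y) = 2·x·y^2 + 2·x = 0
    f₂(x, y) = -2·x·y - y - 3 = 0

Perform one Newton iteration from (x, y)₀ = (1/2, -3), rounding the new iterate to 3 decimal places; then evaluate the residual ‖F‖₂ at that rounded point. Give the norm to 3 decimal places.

0.000

At (1/2, -3): F = (10.000, 3.000).
Jacobian J = [[2·y^2 + 2, 4·x·y], [-2·y, -2·x - 1]].
At the point, J = [[20.000, -6.000], [6.000, -2.000]] (det J = -4.000).
Solving J·Δ = −F gives Δ = (-0.500, 0.000).
Then the next iterate is (x, y)₁ = (0.000, -3.000).
Re-evaluating at (0.000, -3.000): F = (0.000, 0.000), so ‖F‖₂ = 0.000.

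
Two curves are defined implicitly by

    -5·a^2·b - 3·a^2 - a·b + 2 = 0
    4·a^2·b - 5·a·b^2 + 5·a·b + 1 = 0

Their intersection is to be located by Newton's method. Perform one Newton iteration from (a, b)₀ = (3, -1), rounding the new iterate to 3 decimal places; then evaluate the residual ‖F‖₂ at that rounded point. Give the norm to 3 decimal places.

12.637

At (3, -1): F = (23.000, -65.000).
Jacobian J = [[-10·a·b - 6·a - b, -5·a^2 - a], [8·a·b - 5·b^2 + 5·b, 4·a^2 - 10·a·b + 5·a]].
At the point, J = [[13.000, -48.000], [-34.000, 81.000]] (det J = -579.000).
Solving J·Δ = −F gives Δ = (-2.171, -0.109).
Then the next iterate is (a, b)₁ = (0.829, -1.109).
Re-evaluating at (0.829, -1.109): F = (4.66839, -11.74326), so ‖F‖₂ = 12.637.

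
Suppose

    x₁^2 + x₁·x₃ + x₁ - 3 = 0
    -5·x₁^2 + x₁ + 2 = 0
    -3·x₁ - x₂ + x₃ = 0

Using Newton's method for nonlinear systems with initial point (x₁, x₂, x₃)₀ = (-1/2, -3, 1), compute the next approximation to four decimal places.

At (-1/2, -3, 1): F = (-3.7500, 0.2500, 5.5000).
Jacobian J = [[2·x₁ + x₃ + 1, 0, x₁], [-10·x₁ + 1, 0, 0], [-3, -1, 1]].
At the point, J = [[1.0000, 0.0000, -0.5000], [6.0000, 0.0000, 0.0000], [-3.0000, -1.0000, 1.0000]] (det J = 3.0000).
Solving J·Δ = −F gives Δ = (-0.0417, -1.9583, -7.5833).
Then the next iterate is (x₁, x₂, x₃)₁ = (-0.5417, -4.9583, -6.5833).

(-0.5417, -4.9583, -6.5833)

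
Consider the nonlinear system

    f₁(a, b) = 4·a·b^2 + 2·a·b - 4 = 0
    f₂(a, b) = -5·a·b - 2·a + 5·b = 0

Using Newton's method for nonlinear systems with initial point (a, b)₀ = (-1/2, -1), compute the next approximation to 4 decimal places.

(2.5000, -1.3333)

At (-1/2, -1): F = (-5.0000, -6.5000).
Jacobian J = [[4·b^2 + 2·b, 8·a·b + 2·a], [-5·b - 2, -5·a + 5]].
At the point, J = [[2.0000, 3.0000], [3.0000, 7.5000]] (det J = 6.0000).
Solving J·Δ = −F gives Δ = (3.0000, -0.3333).
Then the next iterate is (a, b)₁ = (2.5000, -1.3333).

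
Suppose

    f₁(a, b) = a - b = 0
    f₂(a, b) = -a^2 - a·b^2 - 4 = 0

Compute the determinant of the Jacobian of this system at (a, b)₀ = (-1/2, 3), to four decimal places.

J = [[1, -1], [-2·a - b^2, -2·a·b]].
At the point, J = [[1.0000, -1.0000], [-8.0000, 3.0000]].
det J = -5.0000.

-5.0000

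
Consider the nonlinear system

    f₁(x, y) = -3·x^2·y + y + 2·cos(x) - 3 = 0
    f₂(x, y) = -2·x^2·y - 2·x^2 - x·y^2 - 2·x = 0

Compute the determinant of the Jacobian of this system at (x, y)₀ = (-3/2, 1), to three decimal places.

35.258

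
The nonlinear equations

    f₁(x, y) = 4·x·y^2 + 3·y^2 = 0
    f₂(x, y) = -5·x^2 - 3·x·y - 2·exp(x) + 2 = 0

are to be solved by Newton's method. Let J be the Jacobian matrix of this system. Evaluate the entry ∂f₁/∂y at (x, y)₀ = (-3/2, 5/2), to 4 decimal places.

-15.0000

∂f₁/∂y = 8·x·y + 6·y.
At (-3/2, 5/2) this is -15.0000.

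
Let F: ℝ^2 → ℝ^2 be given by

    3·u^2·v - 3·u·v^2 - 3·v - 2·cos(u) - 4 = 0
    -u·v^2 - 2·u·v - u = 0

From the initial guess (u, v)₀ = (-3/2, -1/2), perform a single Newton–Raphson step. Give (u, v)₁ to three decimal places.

(1.386, -0.269)

At (-3/2, -1/2): F = (-4.89147, 0.375).
Jacobian J = [[6·u·v - 3·v^2 + 2·sin(u), 3·u^2 - 6·u·v - 3], [-v^2 - 2·v - 1, -2·u·v - 2·u]].
At the point, J = [[1.75501, -0.750], [-0.250, 1.500]] (det J = 2.44502).
Solving J·Δ = −F gives Δ = (2.886, 0.231).
Then the next iterate is (u, v)₁ = (1.386, -0.269).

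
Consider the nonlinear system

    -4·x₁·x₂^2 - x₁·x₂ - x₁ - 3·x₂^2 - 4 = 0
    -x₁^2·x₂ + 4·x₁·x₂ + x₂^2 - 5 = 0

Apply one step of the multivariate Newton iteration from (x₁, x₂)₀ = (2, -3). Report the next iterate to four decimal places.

(-8.4412, -7.0000)

At (2, -3): F = (-99.0000, -8.0000).
Jacobian J = [[-4·x₂^2 - x₂ - 1, -8·x₁·x₂ - x₁ - 6·x₂], [-2·x₁·x₂ + 4·x₂, -x₁^2 + 4·x₁ + 2·x₂]].
At the point, J = [[-34.0000, 64.0000], [0.0000, -2.0000]] (det J = 68.0000).
Solving J·Δ = −F gives Δ = (-10.4412, -4.0000).
Then the next iterate is (x₁, x₂)₁ = (-8.4412, -7.0000).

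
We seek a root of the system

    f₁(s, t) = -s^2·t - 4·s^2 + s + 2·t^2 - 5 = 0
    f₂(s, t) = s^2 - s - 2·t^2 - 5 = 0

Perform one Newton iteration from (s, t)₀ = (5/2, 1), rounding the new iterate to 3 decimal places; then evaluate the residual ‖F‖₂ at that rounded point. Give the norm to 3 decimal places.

At (5/2, 1): F = (-31.750, -3.250).
Jacobian J = [[-2·s·t - 8·s + 1, -s^2 + 4·t], [2·s - 1, -4·t]].
At the point, J = [[-24.000, -2.250], [4.000, -4.000]] (det J = 105.000).
Solving J·Δ = −F gives Δ = (-1.140, -1.952).
Then the next iterate is (s, t)₁ = (1.360, -0.952).
Re-evaluating at (1.360, -0.952): F = (-7.46497, -6.32301), so ‖F‖₂ = 9.783.

9.783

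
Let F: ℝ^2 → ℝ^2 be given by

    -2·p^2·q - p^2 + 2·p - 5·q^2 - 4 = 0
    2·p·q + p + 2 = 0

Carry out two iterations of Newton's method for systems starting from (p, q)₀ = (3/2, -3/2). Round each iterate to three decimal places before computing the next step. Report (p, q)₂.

At (3/2, -3/2): F = (-7.750, -1.000).
Jacobian J = [[-4·p·q - 2·p + 2, -2·p^2 - 10·q], [2·q + 1, 2·p]].
At the point, J = [[8.000, 10.500], [-2.000, 3.000]] (det J = 45.000).
Solving J·Δ = −F gives Δ = (0.283, 0.522).
Then the next iterate is (p, q)₁ = (1.783, -0.978).
Round to (1.783, -0.978) and repeat: F = (-2.17721, 0.29545), J = [[5.40910, 3.42182], [-0.956, 3.566]].
Δ = (0.389, 0.021), so (p, q)₂ = (2.172, -0.957).

(2.172, -0.957)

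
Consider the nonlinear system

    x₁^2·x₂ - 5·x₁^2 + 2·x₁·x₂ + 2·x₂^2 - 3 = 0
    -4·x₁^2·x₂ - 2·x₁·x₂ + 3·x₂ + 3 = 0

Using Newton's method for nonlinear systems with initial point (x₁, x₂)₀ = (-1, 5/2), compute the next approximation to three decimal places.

(-1.380, 2.700)

At (-1, 5/2): F = (2.000, 5.500).
Jacobian J = [[2·x₁·x₂ - 10·x₁ + 2·x₂, x₁^2 + 2·x₁ + 4·x₂], [-8·x₁·x₂ - 2·x₂, -4·x₁^2 - 2·x₁ + 3]].
At the point, J = [[10.000, 9.000], [15.000, 1.000]] (det J = -125.000).
Solving J·Δ = −F gives Δ = (-0.380, 0.200).
Then the next iterate is (x₁, x₂)₁ = (-1.380, 2.700).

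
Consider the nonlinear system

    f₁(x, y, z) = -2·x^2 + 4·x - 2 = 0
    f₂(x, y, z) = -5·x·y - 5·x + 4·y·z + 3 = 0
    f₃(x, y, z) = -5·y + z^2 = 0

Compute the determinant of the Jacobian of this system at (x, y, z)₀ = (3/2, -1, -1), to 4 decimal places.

-6.0000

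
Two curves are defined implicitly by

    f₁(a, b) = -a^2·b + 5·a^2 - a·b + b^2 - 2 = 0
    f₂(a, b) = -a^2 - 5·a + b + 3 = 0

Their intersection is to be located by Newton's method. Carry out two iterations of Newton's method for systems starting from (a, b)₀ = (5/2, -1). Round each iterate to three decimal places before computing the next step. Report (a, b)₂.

At (5/2, -1): F = (39.000, -16.750).
Jacobian J = [[-2·a·b + 10·a - b, -a^2 - a + 2·b], [-2·a - 5, 1]].
At the point, J = [[31.000, -10.750], [-10.000, 1.000]] (det J = -76.500).
Solving J·Δ = −F gives Δ = (-1.844, -1.690).
Then the next iterate is (a, b)₁ = (0.656, -2.690).
Round to (0.656, -2.690) and repeat: F = (10.31002, -3.40034), J = [[12.77928, -6.46634], [-6.312, 1.000]].
Δ = (-0.417, 0.771), so (a, b)₂ = (0.239, -1.919).

(0.239, -1.919)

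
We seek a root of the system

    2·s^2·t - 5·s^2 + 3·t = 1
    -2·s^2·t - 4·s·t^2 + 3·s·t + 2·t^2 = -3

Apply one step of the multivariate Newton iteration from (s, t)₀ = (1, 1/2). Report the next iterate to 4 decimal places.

(1.7419, 2.3871)

At (1, 1/2): F = (-3.5000, 3.0000).
Jacobian J = [[4·s·t - 10·s, 2·s^2 + 3], [-4·s·t - 4·t^2 + 3·t, -2·s^2 - 8·s·t + 3·s + 4·t]].
At the point, J = [[-8.0000, 5.0000], [-1.5000, -1.0000]] (det J = 15.5000).
Solving J·Δ = −F gives Δ = (0.7419, 1.8871).
Then the next iterate is (s, t)₁ = (1.7419, 2.3871).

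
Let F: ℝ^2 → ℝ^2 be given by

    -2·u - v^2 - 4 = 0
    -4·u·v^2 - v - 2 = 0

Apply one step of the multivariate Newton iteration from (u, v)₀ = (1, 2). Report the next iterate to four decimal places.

(4.0000, -2.0000)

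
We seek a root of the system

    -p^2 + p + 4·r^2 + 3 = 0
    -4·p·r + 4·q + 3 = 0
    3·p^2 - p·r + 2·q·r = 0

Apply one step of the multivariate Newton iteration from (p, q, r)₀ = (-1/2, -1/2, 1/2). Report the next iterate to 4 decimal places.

At (-1/2, -1/2, 1/2): F = (3.2500, 2.0000, 0.5000).
Jacobian J = [[-2·p + 1, 0, 8·r], [-4·r, 4, -4·p], [6·p - r, 2·r, -p + 2·q]].
At the point, J = [[2.0000, 0.0000, 4.0000], [-2.0000, 4.0000, 2.0000], [-3.5000, 1.0000, -0.5000]] (det J = 40.0000).
Solving J·Δ = −F gives Δ = (0.3250, 0.1500, -0.9750).
Then the next iterate is (p, q, r)₁ = (-0.1750, -0.3500, -0.4750).

(-0.1750, -0.3500, -0.4750)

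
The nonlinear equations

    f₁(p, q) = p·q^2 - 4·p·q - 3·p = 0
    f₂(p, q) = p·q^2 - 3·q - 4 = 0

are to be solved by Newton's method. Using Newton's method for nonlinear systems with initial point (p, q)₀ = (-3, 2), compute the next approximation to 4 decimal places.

At (-3, 2): F = (21.0000, -22.0000).
Jacobian J = [[q^2 - 4·q - 3, 2·p·q - 4·p], [q^2, 2·p·q - 3]].
At the point, J = [[-7.0000, 0.0000], [4.0000, -15.0000]] (det J = 105.0000).
Solving J·Δ = −F gives Δ = (3.0000, -0.6667).
Then the next iterate is (p, q)₁ = (0.0000, 1.3333).

(0.0000, 1.3333)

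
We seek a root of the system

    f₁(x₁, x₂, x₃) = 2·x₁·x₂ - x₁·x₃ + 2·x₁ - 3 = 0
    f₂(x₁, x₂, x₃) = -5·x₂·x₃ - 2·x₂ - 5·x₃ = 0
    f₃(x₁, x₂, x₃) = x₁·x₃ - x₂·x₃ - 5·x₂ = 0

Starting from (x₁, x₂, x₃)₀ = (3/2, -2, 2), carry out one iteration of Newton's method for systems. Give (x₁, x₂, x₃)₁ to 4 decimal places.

(0.9545, -6.3636, -11.2727)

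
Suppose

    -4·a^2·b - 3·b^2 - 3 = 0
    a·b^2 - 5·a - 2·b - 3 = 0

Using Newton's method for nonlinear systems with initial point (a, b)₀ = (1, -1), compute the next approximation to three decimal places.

At (1, -1): F = (-2.000, -5.000).
Jacobian J = [[-8·a·b, -4·a^2 - 6·b], [b^2 - 5, 2·a·b - 2]].
At the point, J = [[8.000, 2.000], [-4.000, -4.000]] (det J = -24.000).
Solving J·Δ = −F gives Δ = (0.750, -2.000).
Then the next iterate is (a, b)₁ = (1.750, -3.000).

(1.750, -3.000)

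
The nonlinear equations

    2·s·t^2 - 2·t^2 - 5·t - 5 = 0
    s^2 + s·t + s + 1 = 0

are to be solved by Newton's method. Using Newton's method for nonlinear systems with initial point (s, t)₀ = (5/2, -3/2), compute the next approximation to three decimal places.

(1.057, -1.303)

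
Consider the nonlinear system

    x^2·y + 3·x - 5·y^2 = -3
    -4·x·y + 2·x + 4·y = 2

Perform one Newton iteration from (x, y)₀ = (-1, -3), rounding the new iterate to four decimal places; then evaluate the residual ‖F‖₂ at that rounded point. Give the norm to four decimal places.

At (-1, -3): F = (-48.0000, -28.0000).
Jacobian J = [[2·x·y + 3, x^2 - 10·y], [-4·y + 2, -4·x + 4]].
At the point, J = [[9.0000, 31.0000], [14.0000, 8.0000]] (det J = -362.0000).
Solving J·Δ = −F gives Δ = (1.3370, 1.1602).
Then the next iterate is (x, y)₁ = (0.3370, -1.8398).
Re-evaluating at (0.3370, -1.8398): F = (-13.122264, -6.205150), so ‖F‖₂ = 14.5154.

14.5154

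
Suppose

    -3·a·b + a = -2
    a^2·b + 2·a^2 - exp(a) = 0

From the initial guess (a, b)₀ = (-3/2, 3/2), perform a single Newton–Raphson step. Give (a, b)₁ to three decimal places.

At (-3/2, 3/2): F = (7.250, 7.65187).
Jacobian J = [[-3·b + 1, -3·a], [2·a·b + 4·a - exp(a), a^2]].
At the point, J = [[-3.500, 4.500], [-10.72313, 2.250]] (det J = 40.37909).
Solving J·Δ = −F gives Δ = (0.449, -1.262).
Then the next iterate is (a, b)₁ = (-1.051, 0.238).

(-1.051, 0.238)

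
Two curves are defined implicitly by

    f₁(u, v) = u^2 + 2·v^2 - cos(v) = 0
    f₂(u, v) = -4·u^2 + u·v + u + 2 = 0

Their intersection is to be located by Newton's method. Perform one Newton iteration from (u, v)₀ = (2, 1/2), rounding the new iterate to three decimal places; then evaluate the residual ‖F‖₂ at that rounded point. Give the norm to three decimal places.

2.424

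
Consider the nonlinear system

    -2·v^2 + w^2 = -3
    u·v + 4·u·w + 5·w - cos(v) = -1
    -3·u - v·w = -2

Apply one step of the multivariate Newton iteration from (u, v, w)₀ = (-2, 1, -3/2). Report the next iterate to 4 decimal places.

(-6.3845, -6.6130, 9.7339)

At (-2, 1, -3/2): F = (3.2500, 2.959698, 9.5000).
Jacobian J = [[0, -4·v, 2·w], [v + 4·w, u + sin(v), 4·u + 5], [-3, -w, -v]].
At the point, J = [[0.0000, -4.0000, -3.0000], [-5.0000, -1.158529, -3.0000], [-3.0000, 1.5000, -1.0000]] (det J = 16.926761).
Solving J·Δ = −F gives Δ = (-4.3845, -7.6130, 11.2339).
Then the next iterate is (u, v, w)₁ = (-6.3845, -6.6130, 9.7339).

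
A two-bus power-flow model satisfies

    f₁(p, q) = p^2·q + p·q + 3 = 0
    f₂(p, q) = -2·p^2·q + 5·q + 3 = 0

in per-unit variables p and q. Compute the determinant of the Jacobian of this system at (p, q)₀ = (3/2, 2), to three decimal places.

J = [[2·p·q + q, p^2 + p], [-4·p·q, -2·p^2 + 5]].
At the point, J = [[8.000, 3.750], [-12.000, 0.500]].
det J = 49.000.

49.000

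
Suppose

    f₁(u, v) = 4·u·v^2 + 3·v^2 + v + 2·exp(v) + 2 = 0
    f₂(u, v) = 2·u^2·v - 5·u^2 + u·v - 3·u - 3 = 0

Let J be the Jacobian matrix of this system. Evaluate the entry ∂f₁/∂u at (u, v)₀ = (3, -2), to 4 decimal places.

16.0000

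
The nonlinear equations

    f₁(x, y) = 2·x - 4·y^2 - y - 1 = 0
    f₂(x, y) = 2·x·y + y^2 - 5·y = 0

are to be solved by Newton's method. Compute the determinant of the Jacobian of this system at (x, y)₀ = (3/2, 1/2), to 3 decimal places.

3.000

J = [[2, -8·y - 1], [2·y, 2·x + 2·y - 5]].
At the point, J = [[2.000, -5.000], [1.000, -1.000]].
det J = 3.000.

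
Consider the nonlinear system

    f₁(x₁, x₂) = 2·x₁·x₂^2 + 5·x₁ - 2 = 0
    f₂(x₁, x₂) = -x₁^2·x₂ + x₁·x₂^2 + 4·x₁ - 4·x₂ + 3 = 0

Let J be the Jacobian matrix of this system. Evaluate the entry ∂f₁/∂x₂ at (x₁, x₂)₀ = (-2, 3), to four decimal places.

-24.0000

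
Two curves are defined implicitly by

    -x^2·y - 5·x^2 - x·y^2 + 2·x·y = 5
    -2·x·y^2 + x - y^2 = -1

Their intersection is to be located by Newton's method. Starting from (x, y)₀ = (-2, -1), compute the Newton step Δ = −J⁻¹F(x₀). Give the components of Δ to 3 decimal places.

At (-2, -1): F = (-15.000, 2.000).
Jacobian J = [[-2·x·y - 10·x - y^2 + 2·y, -x^2 - 2·x·y + 2·x], [-2·y^2 + 1, -4·x·y - 2·y]].
At the point, J = [[13.000, -12.000], [-1.000, -6.000]] (det J = -90.000).
Solving J·Δ = −F gives Δ = (1.267, 0.122).

(1.267, 0.122)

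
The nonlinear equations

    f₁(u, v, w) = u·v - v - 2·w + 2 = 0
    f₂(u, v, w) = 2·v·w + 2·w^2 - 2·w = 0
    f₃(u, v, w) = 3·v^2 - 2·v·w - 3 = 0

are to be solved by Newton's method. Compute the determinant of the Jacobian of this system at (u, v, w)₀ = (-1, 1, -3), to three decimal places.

J = [[v, u - 1, -2], [0, 2·w, 2·v + 4·w - 2], [0, 6·v - 2·w, -2·v]].
At the point, J = [[1.000, -2.000, -2.000], [0.000, -6.000, -12.000], [0.000, 12.000, -2.000]].
det J = 156.000.

156.000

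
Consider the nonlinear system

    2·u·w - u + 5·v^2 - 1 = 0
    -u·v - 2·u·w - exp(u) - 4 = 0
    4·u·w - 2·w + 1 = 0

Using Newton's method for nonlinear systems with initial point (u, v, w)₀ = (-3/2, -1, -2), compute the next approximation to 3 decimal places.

At (-3/2, -1, -2): F = (11.500, -11.72313, 17.000).
Jacobian J = [[2·w - 1, 10·v, 2·u], [-v - 2·w - exp(u), -u, -2·u], [4·w, 0, 4·u - 2]].
At the point, J = [[-5.000, -10.000, -3.000], [4.77687, 1.500, 3.000], [-8.000, 0.000, -8.000]] (det J = -118.14959).
Solving J·Δ = −F gives Δ = (3.101, -0.108, -0.976).
Then the next iterate is (u, v, w)₁ = (1.601, -1.108, -2.976).

(1.601, -1.108, -2.976)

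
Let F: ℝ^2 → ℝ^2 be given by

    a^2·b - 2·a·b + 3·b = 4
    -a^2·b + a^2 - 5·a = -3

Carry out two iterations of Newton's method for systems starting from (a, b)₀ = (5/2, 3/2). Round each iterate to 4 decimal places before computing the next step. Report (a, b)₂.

(-30.0677, -58.2119)

At (5/2, 3/2): F = (2.3750, -12.6250).
Jacobian J = [[2·a·b - 2·b, a^2 - 2·a + 3], [-2·a·b + 2·a - 5, -a^2]].
At the point, J = [[4.5000, 4.2500], [-7.5000, -6.2500]] (det J = 3.7500).
Solving J·Δ = −F gives Δ = (-10.3500, 10.4000).
Then the next iterate is (a, b)₁ = (-7.8500, 11.9000).
Round to (-7.8500, 11.9000) and repeat: F = (951.837750, -629.435250), J = [[-210.6300, 80.3225], [166.1300, -61.6225]].
Δ = (-22.2177, -70.1119), so (a, b)₂ = (-30.0677, -58.2119).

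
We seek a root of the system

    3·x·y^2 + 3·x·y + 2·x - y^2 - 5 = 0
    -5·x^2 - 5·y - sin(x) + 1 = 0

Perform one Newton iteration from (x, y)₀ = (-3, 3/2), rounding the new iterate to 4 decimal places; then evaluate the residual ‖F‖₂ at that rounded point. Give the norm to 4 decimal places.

At (-3, 3/2): F = (-47.0000, -51.358880).
Jacobian J = [[3·y^2 + 3·y + 2, 6·x·y + 3·x - 2·y], [-10·x - cos(x), -5]].
At the point, J = [[13.2500, -39.0000], [30.989992, -5.0000]] (det J = 1142.359707).
Solving J·Δ = −F gives Δ = (1.5477, -0.6793).
Then the next iterate is (x, y)₁ = (-1.4523, 0.8207).
Re-evaluating at (-1.4523, 0.8207): F = (-15.088440, -12.656389), so ‖F‖₂ = 19.6938.

19.6938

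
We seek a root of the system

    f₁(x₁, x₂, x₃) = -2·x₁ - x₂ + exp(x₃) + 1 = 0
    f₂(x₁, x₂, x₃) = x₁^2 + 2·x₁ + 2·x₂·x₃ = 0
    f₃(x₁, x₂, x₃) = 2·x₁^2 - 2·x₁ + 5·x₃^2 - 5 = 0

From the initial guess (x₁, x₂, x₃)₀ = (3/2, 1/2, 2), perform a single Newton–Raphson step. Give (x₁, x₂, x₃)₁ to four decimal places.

At (3/2, 1/2, 2): F = (4.889056, 7.2500, 16.5000).
Jacobian J = [[-2, -1, exp(x₃)], [2·x₁ + 2, 2·x₃, 2·x₂], [4·x₁ - 2, 0, 10·x₃]].
At the point, J = [[-2.0000, -1.0000, 7.389056], [5.0000, 4.0000, 1.0000], [4.0000, 0.0000, 20.0000]] (det J = -182.224898).
Solving J·Δ = −F gives Δ = (0.1753, -1.8166, -0.8601).
Then the next iterate is (x₁, x₂, x₃)₁ = (1.6753, -1.3166, 1.1399).

(1.6753, -1.3166, 1.1399)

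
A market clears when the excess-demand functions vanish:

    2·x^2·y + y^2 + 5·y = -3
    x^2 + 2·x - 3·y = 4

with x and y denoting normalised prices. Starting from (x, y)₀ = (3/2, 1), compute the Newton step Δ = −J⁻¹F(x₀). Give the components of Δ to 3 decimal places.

(-0.270, -1.033)

At (3/2, 1): F = (13.500, -1.750).
Jacobian J = [[4·x·y, 2·x^2 + 2·y + 5], [2·x + 2, -3]].
At the point, J = [[6.000, 11.500], [5.000, -3.000]] (det J = -75.500).
Solving J·Δ = −F gives Δ = (-0.270, -1.033).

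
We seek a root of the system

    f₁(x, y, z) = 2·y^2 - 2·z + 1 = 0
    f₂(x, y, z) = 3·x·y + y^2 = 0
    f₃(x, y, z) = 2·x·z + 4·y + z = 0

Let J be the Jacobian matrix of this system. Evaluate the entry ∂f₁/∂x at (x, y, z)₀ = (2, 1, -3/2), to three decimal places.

∂f₁/∂x = 0.
At (2, 1, -3/2) this is 0.000.

0.000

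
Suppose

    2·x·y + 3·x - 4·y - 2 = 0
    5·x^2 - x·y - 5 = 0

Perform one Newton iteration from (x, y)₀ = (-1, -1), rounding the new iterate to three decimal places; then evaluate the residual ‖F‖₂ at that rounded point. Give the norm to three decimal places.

At (-1, -1): F = (1.000, -1.000).
Jacobian J = [[2·y + 3, 2·x - 4], [10·x - y, -x]].
At the point, J = [[1.000, -6.000], [-9.000, 1.000]] (det J = -53.000).
Solving J·Δ = −F gives Δ = (-0.094, 0.151).
Then the next iterate is (x, y)₁ = (-1.094, -0.849).
Re-evaluating at (-1.094, -0.849): F = (-0.02839, 0.05537), so ‖F‖₂ = 0.062.

0.062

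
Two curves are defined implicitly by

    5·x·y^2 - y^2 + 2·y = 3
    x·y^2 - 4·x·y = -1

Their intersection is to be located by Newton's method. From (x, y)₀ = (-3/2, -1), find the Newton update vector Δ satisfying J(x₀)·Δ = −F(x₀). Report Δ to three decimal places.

(0.040, 0.700)

At (-3/2, -1): F = (-13.500, -6.500).
Jacobian J = [[5·y^2, 10·x·y - 2·y + 2], [y^2 - 4·y, 2·x·y - 4·x]].
At the point, J = [[5.000, 19.000], [5.000, 9.000]] (det J = -50.000).
Solving J·Δ = −F gives Δ = (0.040, 0.700).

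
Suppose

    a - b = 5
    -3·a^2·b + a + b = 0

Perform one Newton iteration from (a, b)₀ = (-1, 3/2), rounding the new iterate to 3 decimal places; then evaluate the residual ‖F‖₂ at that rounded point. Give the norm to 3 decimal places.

At (-1, 3/2): F = (-7.500, -4.000).
Jacobian J = [[1, -1], [-6·a·b + 1, -3·a^2 + 1]].
At the point, J = [[1.000, -1.000], [10.000, -2.000]] (det J = 8.000).
Solving J·Δ = −F gives Δ = (-1.375, -8.875).
Then the next iterate is (a, b)₁ = (-2.375, -7.375).
Re-evaluating at (-2.375, -7.375): F = (0.000, 115.04883), so ‖F‖₂ = 115.049.

115.049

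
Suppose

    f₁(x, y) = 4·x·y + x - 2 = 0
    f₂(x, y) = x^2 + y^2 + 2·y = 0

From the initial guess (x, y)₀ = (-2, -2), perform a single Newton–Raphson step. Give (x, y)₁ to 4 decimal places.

At (-2, -2): F = (12.0000, 4.0000).
Jacobian J = [[4·y + 1, 4·x], [2·x, 2·y + 2]].
At the point, J = [[-7.0000, -8.0000], [-4.0000, -2.0000]] (det J = -18.0000).
Solving J·Δ = −F gives Δ = (0.4444, 1.1111).
Then the next iterate is (x, y)₁ = (-1.5556, -0.8889).

(-1.5556, -0.8889)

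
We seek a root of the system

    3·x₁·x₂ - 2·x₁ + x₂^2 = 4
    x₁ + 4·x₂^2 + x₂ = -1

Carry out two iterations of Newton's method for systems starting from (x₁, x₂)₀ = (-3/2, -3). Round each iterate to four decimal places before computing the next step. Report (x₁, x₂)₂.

At (-3/2, -3): F = (21.5000, 32.5000).
Jacobian J = [[3·x₂ - 2, 3·x₁ + 2·x₂], [1, 8·x₂ + 1]].
At the point, J = [[-11.0000, -10.5000], [1.0000, -23.0000]] (det J = 263.5000).
Solving J·Δ = −F gives Δ = (0.5816, 1.4383).
Then the next iterate is (x₁, x₂)₁ = (-0.9184, -1.5617).
Round to (-0.9184, -1.5617) and repeat: F = (4.578503, 8.275528), J = [[-6.6851, -5.8786], [1.0000, -11.4936]].
Δ = (0.0481, 0.7242), so (x₁, x₂)₂ = (-0.8703, -0.8375).

(-0.8703, -0.8375)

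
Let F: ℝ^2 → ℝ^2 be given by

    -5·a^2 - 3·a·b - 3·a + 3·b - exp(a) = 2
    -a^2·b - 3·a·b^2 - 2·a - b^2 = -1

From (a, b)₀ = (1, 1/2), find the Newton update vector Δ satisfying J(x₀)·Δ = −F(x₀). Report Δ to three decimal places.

(-0.739, 0.054)

At (1, 1/2): F = (-12.71828, -2.500).
Jacobian J = [[-10·a - 3·b - exp(a) - 3, -3·a + 3], [-2·a·b - 3·b^2 - 2, -a^2 - 6·a·b - 2·b]].
At the point, J = [[-17.21828, 0.000], [-3.750, -5.000]] (det J = 86.09141).
Solving J·Δ = −F gives Δ = (-0.739, 0.054).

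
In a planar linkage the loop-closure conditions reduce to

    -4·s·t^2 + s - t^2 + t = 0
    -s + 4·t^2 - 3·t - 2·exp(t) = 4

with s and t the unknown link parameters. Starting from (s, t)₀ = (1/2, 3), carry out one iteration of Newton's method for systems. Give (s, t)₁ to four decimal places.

(0.2705, 2.0902)

At (1/2, 3): F = (-23.5000, -17.671074).
Jacobian J = [[-4·t^2 + 1, -8·s·t - 2·t + 1], [-1, 8·t - 2·exp(t) - 3]].
At the point, J = [[-35.0000, -17.0000], [-1.0000, -19.171074]] (det J = 653.987585).
Solving J·Δ = −F gives Δ = (-0.2295, -0.9098).
Then the next iterate is (s, t)₁ = (0.2705, 2.0902).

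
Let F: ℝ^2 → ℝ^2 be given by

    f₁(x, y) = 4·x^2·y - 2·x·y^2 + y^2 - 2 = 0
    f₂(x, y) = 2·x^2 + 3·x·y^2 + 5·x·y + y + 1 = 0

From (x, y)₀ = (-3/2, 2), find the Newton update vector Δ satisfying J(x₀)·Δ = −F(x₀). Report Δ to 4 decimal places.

(0.3815, -0.7917)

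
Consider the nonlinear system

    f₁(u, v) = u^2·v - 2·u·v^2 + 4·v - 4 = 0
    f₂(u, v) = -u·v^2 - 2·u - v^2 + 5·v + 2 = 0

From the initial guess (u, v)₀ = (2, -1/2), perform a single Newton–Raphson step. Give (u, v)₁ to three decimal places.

At (2, -1/2): F = (-9.000, -5.250).
Jacobian J = [[2·u·v - 2·v^2, u^2 - 4·u·v + 4], [-v^2 - 2, -2·u·v - 2·v + 5]].
At the point, J = [[-2.500, 12.000], [-2.250, 8.000]] (det J = 7.000).
Solving J·Δ = −F gives Δ = (1.286, 1.018).
Then the next iterate is (u, v)₁ = (3.286, 0.518).

(3.286, 0.518)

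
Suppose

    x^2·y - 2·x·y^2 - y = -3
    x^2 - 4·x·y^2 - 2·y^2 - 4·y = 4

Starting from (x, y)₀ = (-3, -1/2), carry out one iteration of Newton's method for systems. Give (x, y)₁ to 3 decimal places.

At (-3, -1/2): F = (0.500, 9.500).
Jacobian J = [[2·x·y - 2·y^2, x^2 - 4·x·y - 1], [2·x - 4·y^2, -8·x·y - 4·y - 4]].
At the point, J = [[2.500, 2.000], [-7.000, -14.000]] (det J = -21.000).
Solving J·Δ = −F gives Δ = (-1.238, 1.298).
Then the next iterate is (x, y)₁ = (-4.238, 0.798).

(-4.238, 0.798)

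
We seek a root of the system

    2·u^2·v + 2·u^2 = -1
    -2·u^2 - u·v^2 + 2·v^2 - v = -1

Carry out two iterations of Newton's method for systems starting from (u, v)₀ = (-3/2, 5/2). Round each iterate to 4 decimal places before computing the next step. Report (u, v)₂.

At (-3/2, 5/2): F = (16.7500, 15.8750).
Jacobian J = [[4·u·v + 4·u, 2·u^2], [-4·u - v^2, -2·u·v + 4·v - 1]].
At the point, J = [[-21.0000, 4.5000], [-0.2500, 16.5000]] (det J = -345.3750).
Solving J·Δ = −F gives Δ = (0.5934, -0.9531).
Then the next iterate is (u, v)₁ = (-0.9066, 1.5469).
Round to (-0.9066, 1.5469) and repeat: F = (5.186714, 4.764455), J = [[-9.236078, 1.643847], [1.233500, 7.992439]].
Δ = (0.4433, -0.6645), so (u, v)₂ = (-0.4633, 0.8824).

(-0.4633, 0.8824)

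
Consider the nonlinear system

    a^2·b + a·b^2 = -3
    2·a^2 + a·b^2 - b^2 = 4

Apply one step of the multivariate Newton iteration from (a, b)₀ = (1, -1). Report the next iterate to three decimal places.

(1.400, 1.600)

At (1, -1): F = (3.000, -2.000).
Jacobian J = [[2·a·b + b^2, a^2 + 2·a·b], [4·a + b^2, 2·a·b - 2·b]].
At the point, J = [[-1.000, -1.000], [5.000, 0.000]] (det J = 5.000).
Solving J·Δ = −F gives Δ = (0.400, 2.600).
Then the next iterate is (a, b)₁ = (1.400, 1.600).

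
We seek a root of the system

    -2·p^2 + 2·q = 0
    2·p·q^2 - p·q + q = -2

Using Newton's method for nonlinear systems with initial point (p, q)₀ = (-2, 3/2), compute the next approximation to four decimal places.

At (-2, 3/2): F = (-5.0000, -2.5000).
Jacobian J = [[-4·p, 2], [2·q^2 - q, 4·p·q - p + 1]].
At the point, J = [[8.0000, 2.0000], [3.0000, -9.0000]] (det J = -78.0000).
Solving J·Δ = −F gives Δ = (0.6410, -0.0641).
Then the next iterate is (p, q)₁ = (-1.3590, 1.4359).

(-1.3590, 1.4359)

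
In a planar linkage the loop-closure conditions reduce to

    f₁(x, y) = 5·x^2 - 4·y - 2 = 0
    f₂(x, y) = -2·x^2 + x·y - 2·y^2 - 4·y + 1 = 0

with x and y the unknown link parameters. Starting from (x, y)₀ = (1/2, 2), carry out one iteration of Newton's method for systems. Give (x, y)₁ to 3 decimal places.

(1.241, 0.739)

At (1/2, 2): F = (-8.750, -14.500).
Jacobian J = [[10·x, -4], [-4·x + y, x - 4·y - 4]].
At the point, J = [[5.000, -4.000], [0.000, -11.500]] (det J = -57.500).
Solving J·Δ = −F gives Δ = (0.741, -1.261).
Then the next iterate is (x, y)₁ = (1.241, 0.739).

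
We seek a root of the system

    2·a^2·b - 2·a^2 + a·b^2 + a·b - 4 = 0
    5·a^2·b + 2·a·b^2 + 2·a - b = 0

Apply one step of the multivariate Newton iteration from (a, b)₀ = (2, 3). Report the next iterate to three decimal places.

(0.946, 2.705)

At (2, 3): F = (36.000, 97.000).
Jacobian J = [[4·a·b - 4·a + b^2 + b, 2·a^2 + 2·a·b + a], [10·a·b + 2·b^2 + 2, 5·a^2 + 4·a·b - 1]].
At the point, J = [[28.000, 22.000], [80.000, 43.000]] (det J = -556.000).
Solving J·Δ = −F gives Δ = (-1.054, -0.295).
Then the next iterate is (a, b)₁ = (0.946, 2.705).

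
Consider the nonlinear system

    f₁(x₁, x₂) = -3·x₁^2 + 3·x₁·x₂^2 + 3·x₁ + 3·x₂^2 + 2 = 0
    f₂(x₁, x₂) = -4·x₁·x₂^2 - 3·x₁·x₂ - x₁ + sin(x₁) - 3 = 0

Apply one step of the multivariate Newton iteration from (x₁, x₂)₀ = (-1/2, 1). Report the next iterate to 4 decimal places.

(-0.5750, 0.8083)

At (-1/2, 1): F = (1.2500, 0.520574).
Jacobian J = [[-6·x₁ + 3·x₂^2 + 3, 6·x₁·x₂ + 6·x₂], [-4·x₂^2 - 3·x₂ + cos(x₁) - 1, -8·x₁·x₂ - 3·x₁]].
At the point, J = [[9.0000, 3.0000], [-7.122417, 5.5000]] (det J = 70.867252).
Solving J·Δ = −F gives Δ = (-0.0750, -0.1917).
Then the next iterate is (x₁, x₂)₁ = (-0.5750, 0.8083).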